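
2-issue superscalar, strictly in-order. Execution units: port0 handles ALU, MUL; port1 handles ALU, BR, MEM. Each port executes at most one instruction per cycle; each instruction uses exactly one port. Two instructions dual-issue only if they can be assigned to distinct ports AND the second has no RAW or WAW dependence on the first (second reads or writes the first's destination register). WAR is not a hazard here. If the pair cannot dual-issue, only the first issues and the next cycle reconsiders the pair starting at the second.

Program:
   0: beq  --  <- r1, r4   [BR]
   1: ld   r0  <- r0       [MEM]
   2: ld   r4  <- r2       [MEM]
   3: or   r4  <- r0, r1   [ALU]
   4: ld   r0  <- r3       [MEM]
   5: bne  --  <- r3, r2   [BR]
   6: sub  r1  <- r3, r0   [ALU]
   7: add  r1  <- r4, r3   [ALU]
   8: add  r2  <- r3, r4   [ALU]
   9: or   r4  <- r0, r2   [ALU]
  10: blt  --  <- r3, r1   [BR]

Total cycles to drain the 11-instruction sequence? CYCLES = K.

0. beq.BR @i0  | no-port BR/MEM
1. ld.MEM @i1  | no-port MEM/MEM
2. ld.MEM @i2  | WAW r4
3. or.ALU/ld.MEM @i3,i4  | 2-wide
4. bne.BR/sub.ALU @i5,i6  | 2-wide
5. add.ALU/add.ALU @i7,i8  | 2-wide
6. or.ALU/blt.BR @i9,i10  | 2-wide

CYCLES = 7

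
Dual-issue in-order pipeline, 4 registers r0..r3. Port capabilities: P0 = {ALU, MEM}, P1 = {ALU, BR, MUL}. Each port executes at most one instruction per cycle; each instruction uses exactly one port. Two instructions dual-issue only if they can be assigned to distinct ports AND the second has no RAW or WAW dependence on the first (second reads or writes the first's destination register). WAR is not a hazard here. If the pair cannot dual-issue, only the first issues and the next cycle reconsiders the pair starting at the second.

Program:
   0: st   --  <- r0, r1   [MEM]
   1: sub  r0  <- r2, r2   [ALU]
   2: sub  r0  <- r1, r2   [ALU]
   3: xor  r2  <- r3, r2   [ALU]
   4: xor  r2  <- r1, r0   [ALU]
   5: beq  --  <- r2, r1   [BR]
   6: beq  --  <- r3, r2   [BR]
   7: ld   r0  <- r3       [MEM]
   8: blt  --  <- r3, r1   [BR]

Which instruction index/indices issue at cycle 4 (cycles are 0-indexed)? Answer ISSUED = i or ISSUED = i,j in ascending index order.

t=0 i0+i1:st.MEM+sub.ALU ; dual
t=1 i2+i3:sub.ALU+xor.ALU ; dual
t=2 i4:xor.ALU ; RAW r2
t=3 i5:beq.BR ; no-port BR/BR
t=4 i6+i7:beq.BR+ld.MEM ; dual
t=5 i8:blt.BR ; tail

ISSUED = 6,7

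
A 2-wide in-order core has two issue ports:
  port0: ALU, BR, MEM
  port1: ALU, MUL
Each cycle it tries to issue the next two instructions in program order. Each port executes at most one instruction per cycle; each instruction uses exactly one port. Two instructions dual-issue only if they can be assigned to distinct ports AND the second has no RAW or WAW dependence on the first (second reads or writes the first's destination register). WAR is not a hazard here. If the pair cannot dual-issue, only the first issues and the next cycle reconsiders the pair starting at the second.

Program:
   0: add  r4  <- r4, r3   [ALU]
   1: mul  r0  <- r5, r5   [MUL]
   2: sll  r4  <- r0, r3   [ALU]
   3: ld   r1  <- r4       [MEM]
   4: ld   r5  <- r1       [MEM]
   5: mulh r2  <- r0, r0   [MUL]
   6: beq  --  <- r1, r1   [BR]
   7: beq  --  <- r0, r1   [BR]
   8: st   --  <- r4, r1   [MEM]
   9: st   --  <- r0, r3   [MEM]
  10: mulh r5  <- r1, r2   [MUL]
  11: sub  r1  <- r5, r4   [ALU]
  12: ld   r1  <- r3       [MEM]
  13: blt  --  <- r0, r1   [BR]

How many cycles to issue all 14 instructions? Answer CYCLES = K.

  cy0 -> i0+i1 (add.ALU mul.MUL) pair
  cy1 -> i2 (sll.ALU) RAW r4
  cy2 -> i3 (ld.MEM) no-port MEM/MEM
  cy3 -> i4+i5 (ld.MEM mulh.MUL) pair
  cy4 -> i6 (beq.BR) no-port BR/BR
  cy5 -> i7 (beq.BR) no-port BR/MEM
  cy6 -> i8 (st.MEM) no-port MEM/MEM
  cy7 -> i9+i10 (st.MEM mulh.MUL) pair
  cy8 -> i11 (sub.ALU) WAW r1
  cy9 -> i12 (ld.MEM) no-port MEM/BR
  cy10 -> i13 (blt.BR) tail

CYCLES = 11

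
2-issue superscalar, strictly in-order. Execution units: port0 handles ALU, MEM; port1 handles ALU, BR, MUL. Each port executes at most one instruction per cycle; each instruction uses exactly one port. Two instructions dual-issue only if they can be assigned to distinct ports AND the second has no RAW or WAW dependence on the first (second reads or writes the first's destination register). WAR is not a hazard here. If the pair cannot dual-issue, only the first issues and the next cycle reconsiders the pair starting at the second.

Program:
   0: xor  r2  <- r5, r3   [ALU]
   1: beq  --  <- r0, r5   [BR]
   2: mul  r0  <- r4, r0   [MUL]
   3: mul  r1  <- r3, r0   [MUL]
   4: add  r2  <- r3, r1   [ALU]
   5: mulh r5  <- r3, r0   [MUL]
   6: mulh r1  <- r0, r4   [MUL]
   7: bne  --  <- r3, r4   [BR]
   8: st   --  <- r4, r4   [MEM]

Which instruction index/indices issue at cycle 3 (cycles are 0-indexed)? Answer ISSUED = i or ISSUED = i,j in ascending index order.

ISSUED = 4,5

t=0 i0,i1:xor beq ; dual
t=1 i2:mul ; no-port MUL/MUL
t=2 i3:mul ; RAW r1
t=3 i4,i5:add mulh ; dual
t=4 i6:mulh ; no-port MUL/BR
t=5 i7,i8:bne st ; dual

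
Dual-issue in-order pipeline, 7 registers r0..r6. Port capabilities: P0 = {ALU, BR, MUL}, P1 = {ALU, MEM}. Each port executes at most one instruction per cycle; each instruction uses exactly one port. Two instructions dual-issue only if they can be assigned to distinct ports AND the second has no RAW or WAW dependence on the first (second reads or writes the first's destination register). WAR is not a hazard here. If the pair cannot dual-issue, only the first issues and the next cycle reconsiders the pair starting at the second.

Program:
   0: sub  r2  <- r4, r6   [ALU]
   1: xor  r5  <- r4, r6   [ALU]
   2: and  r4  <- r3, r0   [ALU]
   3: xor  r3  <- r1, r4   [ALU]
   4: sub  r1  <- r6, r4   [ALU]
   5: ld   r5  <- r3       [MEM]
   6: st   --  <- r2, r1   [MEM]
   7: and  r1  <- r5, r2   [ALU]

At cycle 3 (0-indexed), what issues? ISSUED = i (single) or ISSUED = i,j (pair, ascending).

#0 head=0: sub;xor i0/i1 dual
#1 head=2: and i2 RAW r4
#2 head=3: xor;sub i3/i4 dual
#3 head=5: ld i5 no-port MEM/MEM
#4 head=6: st;and i6/i7 dual

ISSUED = 5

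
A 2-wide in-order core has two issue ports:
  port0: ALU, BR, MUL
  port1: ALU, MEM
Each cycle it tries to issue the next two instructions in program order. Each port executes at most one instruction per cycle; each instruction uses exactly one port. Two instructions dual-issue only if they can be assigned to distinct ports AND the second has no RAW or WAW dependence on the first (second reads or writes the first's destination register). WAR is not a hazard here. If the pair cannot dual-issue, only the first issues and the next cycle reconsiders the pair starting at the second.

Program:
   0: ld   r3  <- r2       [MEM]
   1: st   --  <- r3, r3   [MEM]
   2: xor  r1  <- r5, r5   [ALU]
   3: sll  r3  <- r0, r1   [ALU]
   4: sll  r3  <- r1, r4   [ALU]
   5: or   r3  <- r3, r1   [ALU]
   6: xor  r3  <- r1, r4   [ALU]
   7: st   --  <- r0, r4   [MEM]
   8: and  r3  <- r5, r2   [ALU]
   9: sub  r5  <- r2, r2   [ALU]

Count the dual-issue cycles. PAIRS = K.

PAIRS = 3

t=0 i0:ld ; no-port MEM/MEM
t=1 i1/i2:st xor ; pair
t=2 i3:sll ; WAW r3
t=3 i4:sll ; RAW+WAW r3
t=4 i5:or ; WAW r3
t=5 i6/i7:xor st ; pair
t=6 i8/i9:and sub ; pair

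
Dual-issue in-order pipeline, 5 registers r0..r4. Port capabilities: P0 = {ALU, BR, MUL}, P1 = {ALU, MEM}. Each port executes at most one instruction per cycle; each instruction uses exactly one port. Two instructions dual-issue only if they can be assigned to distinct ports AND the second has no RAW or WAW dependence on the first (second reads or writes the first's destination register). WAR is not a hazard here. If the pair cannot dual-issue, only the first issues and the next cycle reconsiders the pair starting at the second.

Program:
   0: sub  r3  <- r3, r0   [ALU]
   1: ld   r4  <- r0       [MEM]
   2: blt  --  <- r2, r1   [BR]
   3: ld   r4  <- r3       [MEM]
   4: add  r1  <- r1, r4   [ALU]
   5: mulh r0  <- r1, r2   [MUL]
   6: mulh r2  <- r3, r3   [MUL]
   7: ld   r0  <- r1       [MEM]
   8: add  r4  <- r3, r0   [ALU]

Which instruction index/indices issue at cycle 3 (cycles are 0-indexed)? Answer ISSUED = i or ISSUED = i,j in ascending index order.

c0: i0+i1 sub ld  2-wide
c1: i2+i3 blt ld  2-wide
c2: i4 add  RAW r1
c3: i5 mulh  no-port MUL/MUL
c4: i6+i7 mulh ld  2-wide
c5: i8 add  tail

ISSUED = 5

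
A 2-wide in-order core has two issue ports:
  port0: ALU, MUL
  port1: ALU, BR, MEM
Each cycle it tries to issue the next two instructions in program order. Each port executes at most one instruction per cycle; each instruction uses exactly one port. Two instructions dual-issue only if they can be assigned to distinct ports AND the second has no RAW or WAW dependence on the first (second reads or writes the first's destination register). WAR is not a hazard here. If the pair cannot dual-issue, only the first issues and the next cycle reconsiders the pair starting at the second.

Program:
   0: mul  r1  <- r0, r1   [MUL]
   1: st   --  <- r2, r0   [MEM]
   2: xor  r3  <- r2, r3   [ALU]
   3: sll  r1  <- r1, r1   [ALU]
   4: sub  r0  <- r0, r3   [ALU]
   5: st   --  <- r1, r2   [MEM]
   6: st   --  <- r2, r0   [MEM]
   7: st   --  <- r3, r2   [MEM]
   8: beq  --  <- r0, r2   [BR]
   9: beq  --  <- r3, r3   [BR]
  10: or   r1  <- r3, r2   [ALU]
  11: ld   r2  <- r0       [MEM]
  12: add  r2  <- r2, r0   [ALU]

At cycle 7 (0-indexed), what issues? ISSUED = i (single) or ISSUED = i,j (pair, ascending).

ISSUED = 11

0. mul;st @i0+i1  | 2-wide
1. xor;sll @i2+i3  | 2-wide
2. sub;st @i4+i5  | 2-wide
3. st @i6  | no-port MEM/MEM
4. st @i7  | no-port MEM/BR
5. beq @i8  | no-port BR/BR
6. beq;or @i9+i10  | 2-wide
7. ld @i11  | RAW+WAW r2
8. add @i12  | tail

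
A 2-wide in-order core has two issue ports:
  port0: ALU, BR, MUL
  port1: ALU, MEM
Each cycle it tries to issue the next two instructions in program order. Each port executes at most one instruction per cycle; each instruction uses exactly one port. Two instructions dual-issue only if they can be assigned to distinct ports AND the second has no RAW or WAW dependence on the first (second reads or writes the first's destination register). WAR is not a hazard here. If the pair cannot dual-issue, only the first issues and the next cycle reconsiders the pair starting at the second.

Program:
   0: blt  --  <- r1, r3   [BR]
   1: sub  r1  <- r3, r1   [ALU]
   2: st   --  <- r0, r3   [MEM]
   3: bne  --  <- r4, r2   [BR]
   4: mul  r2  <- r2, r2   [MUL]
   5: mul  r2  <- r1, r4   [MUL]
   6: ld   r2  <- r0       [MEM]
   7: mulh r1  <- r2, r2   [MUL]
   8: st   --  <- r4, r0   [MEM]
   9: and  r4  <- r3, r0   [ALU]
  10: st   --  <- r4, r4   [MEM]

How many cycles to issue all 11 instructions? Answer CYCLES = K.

0. blt.BR/sub.ALU @i0,i1  | 2-wide
1. st.MEM/bne.BR @i2,i3  | 2-wide
2. mul.MUL @i4  | no-port MUL/MUL
3. mul.MUL @i5  | WAW r2
4. ld.MEM @i6  | RAW r2
5. mulh.MUL/st.MEM @i7,i8  | 2-wide
6. and.ALU @i9  | RAW r4
7. st.MEM @i10  | tail

CYCLES = 8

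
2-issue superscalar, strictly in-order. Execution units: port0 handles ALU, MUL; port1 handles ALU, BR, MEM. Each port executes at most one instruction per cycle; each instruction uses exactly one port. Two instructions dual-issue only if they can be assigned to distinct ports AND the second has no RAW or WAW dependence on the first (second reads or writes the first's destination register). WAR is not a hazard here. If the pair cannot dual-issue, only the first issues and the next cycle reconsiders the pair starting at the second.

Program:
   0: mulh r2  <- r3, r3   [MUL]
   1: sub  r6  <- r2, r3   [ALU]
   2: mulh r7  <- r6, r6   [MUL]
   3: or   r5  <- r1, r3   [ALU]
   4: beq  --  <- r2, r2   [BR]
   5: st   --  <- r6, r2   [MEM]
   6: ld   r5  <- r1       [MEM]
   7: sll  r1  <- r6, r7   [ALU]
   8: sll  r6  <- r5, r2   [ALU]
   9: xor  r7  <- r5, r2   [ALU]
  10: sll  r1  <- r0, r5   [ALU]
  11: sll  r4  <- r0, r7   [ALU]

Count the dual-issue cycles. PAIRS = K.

0. mulh @i0  | RAW r2
1. sub @i1  | RAW r6
2. mulh;or @i2,i3  | pair
3. beq @i4  | no-port BR/MEM
4. st @i5  | no-port MEM/MEM
5. ld;sll @i6,i7  | pair
6. sll;xor @i8,i9  | pair
7. sll;sll @i10,i11  | pair

PAIRS = 4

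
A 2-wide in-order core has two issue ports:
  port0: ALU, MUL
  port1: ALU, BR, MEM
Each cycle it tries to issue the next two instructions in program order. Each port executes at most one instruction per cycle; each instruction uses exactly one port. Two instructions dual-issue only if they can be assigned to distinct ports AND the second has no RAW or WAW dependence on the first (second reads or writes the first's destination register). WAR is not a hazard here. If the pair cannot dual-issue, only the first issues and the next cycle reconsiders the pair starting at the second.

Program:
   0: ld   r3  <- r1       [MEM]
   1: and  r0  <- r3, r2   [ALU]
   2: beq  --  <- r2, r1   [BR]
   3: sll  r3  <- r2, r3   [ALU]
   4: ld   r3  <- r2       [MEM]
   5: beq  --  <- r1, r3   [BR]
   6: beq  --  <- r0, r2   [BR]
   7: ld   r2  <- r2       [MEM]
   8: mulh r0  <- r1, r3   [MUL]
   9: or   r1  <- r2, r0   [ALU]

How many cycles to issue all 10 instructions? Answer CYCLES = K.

  cy0 -> i0 (ld) RAW r3
  cy1 -> i1,i2 (and beq) 2-wide
  cy2 -> i3 (sll) WAW r3
  cy3 -> i4 (ld) no-port MEM/BR
  cy4 -> i5 (beq) no-port BR/BR
  cy5 -> i6 (beq) no-port BR/MEM
  cy6 -> i7,i8 (ld mulh) 2-wide
  cy7 -> i9 (or) tail

CYCLES = 8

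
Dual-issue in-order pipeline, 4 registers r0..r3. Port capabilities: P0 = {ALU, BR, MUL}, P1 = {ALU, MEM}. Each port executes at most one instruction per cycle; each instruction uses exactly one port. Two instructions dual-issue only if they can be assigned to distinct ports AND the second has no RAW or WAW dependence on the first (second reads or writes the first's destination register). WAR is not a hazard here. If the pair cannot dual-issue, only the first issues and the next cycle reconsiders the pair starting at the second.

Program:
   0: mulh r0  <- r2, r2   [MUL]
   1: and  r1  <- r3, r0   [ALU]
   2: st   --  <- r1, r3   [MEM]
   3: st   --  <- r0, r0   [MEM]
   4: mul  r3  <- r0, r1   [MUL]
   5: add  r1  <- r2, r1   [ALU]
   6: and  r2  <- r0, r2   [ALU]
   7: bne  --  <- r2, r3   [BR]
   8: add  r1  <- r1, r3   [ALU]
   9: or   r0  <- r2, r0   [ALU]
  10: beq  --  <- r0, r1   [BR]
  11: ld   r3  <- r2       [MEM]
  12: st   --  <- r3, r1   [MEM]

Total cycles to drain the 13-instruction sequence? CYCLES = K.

[0] i0  mulh  -- RAW r0
[1] i1  and  -- RAW r1
[2] i2  st  -- no-port MEM/MEM
[3] i3,i4  st/mul  -- 2-wide
[4] i5,i6  add/and  -- 2-wide
[5] i7,i8  bne/add  -- 2-wide
[6] i9  or  -- RAW r0
[7] i10,i11  beq/ld  -- 2-wide
[8] i12  st  -- tail

CYCLES = 9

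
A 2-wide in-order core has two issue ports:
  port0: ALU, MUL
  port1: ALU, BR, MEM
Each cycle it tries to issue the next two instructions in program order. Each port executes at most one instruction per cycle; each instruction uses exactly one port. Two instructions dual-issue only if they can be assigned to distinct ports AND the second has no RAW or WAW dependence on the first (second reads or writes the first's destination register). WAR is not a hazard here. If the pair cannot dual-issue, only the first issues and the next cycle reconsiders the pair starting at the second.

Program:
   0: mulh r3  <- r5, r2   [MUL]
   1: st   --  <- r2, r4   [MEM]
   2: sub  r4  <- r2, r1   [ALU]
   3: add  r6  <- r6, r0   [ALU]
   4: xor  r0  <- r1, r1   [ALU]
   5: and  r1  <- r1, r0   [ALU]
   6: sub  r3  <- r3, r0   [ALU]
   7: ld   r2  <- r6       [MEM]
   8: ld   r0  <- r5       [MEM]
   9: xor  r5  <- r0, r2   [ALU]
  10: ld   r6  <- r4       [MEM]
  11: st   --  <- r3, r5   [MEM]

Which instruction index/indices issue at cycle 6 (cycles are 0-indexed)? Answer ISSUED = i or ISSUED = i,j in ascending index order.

ISSUED = 9,10

t=0 i0/i1:mulh+st ; 2-wide
t=1 i2/i3:sub+add ; 2-wide
t=2 i4:xor ; RAW r0
t=3 i5/i6:and+sub ; 2-wide
t=4 i7:ld ; no-port MEM/MEM
t=5 i8:ld ; RAW r0
t=6 i9/i10:xor+ld ; 2-wide
t=7 i11:st ; tail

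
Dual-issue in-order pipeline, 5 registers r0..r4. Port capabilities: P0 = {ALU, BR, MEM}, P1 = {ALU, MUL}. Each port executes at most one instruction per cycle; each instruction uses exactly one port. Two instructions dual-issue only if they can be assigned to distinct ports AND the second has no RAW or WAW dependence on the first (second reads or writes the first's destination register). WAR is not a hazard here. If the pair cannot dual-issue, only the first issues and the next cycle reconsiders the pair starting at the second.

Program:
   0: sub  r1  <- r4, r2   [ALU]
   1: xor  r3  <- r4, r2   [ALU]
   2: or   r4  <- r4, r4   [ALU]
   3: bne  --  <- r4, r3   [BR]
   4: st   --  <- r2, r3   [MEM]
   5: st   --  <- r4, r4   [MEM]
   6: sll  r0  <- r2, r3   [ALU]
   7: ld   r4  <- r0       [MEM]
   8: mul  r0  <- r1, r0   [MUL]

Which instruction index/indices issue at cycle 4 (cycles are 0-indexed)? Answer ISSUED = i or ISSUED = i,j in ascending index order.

ISSUED = 5,6

#0 head=0: sub.ALU xor.ALU i0&i1 dual
#1 head=2: or.ALU i2 RAW r4
#2 head=3: bne.BR i3 no-port BR/MEM
#3 head=4: st.MEM i4 no-port MEM/MEM
#4 head=5: st.MEM sll.ALU i5&i6 dual
#5 head=7: ld.MEM mul.MUL i7&i8 dual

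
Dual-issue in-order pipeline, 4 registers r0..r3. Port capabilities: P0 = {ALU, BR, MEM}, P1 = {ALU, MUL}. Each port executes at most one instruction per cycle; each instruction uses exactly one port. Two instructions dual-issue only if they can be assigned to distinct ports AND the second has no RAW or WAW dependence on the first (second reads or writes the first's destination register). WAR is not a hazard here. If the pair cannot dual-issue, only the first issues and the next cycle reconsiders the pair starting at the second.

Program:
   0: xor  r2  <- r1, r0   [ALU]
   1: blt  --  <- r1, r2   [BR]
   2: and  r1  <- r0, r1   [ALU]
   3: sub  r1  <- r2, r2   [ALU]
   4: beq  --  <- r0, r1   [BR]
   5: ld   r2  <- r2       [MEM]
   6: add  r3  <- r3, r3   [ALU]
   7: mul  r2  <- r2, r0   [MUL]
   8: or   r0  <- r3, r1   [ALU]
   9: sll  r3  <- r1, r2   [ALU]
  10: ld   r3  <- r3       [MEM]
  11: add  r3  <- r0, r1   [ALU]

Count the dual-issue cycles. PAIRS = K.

PAIRS = 3

c0: i0 xor  RAW r2
c1: i1+i2 blt;and  2-wide
c2: i3 sub  RAW r1
c3: i4 beq  no-port BR/MEM
c4: i5+i6 ld;add  2-wide
c5: i7+i8 mul;or  2-wide
c6: i9 sll  RAW+WAW r3
c7: i10 ld  WAW r3
c8: i11 add  tail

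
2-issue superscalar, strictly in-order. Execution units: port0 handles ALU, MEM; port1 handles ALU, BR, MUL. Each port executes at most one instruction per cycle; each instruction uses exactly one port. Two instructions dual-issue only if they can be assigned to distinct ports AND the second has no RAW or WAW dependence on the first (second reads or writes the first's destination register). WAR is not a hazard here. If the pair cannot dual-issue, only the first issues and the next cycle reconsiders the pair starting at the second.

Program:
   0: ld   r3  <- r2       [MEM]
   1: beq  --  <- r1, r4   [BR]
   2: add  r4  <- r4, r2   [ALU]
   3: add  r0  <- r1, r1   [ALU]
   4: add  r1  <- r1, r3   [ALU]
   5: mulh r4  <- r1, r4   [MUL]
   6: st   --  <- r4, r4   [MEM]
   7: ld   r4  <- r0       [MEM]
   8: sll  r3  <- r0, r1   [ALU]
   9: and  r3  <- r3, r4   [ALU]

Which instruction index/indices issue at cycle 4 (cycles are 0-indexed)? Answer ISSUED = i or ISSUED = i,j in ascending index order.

ISSUED = 6

  cy0 -> i0,i1 (ld.MEM/beq.BR) pair
  cy1 -> i2,i3 (add.ALU/add.ALU) pair
  cy2 -> i4 (add.ALU) RAW r1
  cy3 -> i5 (mulh.MUL) RAW r4
  cy4 -> i6 (st.MEM) no-port MEM/MEM
  cy5 -> i7,i8 (ld.MEM/sll.ALU) pair
  cy6 -> i9 (and.ALU) tail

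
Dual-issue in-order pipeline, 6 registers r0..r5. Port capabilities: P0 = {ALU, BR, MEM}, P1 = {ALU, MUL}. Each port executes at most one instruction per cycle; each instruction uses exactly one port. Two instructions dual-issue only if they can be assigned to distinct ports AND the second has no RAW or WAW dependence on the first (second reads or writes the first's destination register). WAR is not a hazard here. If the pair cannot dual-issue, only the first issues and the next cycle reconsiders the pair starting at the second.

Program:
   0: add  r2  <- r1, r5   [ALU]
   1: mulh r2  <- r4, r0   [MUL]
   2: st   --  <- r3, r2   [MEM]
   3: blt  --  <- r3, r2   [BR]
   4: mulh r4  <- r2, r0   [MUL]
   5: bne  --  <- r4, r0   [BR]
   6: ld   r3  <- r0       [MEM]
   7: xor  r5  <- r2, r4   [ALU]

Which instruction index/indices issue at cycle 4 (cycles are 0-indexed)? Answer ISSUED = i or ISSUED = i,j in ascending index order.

ISSUED = 5

t=0 i0:add.ALU ; WAW r2
t=1 i1:mulh.MUL ; RAW r2
t=2 i2:st.MEM ; no-port MEM/BR
t=3 i3+i4:blt.BR;mulh.MUL ; pair
t=4 i5:bne.BR ; no-port BR/MEM
t=5 i6+i7:ld.MEM;xor.ALU ; pair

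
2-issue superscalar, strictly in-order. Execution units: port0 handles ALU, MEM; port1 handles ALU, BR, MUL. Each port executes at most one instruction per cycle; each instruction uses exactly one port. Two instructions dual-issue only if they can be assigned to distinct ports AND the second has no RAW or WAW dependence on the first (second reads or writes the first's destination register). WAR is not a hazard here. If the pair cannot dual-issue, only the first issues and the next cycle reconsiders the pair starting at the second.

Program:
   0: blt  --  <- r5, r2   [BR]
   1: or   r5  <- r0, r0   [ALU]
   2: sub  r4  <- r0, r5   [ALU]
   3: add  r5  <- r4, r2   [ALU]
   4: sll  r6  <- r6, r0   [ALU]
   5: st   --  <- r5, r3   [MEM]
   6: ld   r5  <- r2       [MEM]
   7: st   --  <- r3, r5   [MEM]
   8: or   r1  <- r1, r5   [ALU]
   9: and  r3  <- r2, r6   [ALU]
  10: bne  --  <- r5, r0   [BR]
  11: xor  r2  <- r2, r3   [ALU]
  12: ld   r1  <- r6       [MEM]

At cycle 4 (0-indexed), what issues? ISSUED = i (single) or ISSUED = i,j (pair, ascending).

c0: i0,i1 blt.BR+or.ALU  2-wide
c1: i2 sub.ALU  RAW r4
c2: i3,i4 add.ALU+sll.ALU  2-wide
c3: i5 st.MEM  no-port MEM/MEM
c4: i6 ld.MEM  no-port MEM/MEM
c5: i7,i8 st.MEM+or.ALU  2-wide
c6: i9,i10 and.ALU+bne.BR  2-wide
c7: i11,i12 xor.ALU+ld.MEM  2-wide

ISSUED = 6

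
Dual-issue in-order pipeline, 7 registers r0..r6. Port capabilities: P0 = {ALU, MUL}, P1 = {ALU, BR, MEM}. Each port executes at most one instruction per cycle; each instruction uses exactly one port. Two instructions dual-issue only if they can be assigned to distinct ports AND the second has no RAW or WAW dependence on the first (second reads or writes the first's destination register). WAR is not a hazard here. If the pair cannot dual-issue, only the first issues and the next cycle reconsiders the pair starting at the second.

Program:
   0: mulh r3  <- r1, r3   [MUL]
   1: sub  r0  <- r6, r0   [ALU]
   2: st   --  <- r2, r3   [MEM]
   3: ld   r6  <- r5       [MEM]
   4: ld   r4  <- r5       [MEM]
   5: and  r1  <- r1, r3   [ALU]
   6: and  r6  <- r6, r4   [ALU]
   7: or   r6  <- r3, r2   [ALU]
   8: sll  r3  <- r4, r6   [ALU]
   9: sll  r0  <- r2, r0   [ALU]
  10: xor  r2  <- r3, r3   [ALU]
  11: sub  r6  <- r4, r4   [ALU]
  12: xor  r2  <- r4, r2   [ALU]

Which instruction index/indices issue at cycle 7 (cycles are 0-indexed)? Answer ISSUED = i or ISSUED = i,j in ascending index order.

ISSUED = 10,11

t=0 i0/i1:mulh.MUL;sub.ALU ; 2-wide
t=1 i2:st.MEM ; no-port MEM/MEM
t=2 i3:ld.MEM ; no-port MEM/MEM
t=3 i4/i5:ld.MEM;and.ALU ; 2-wide
t=4 i6:and.ALU ; WAW r6
t=5 i7:or.ALU ; RAW r6
t=6 i8/i9:sll.ALU;sll.ALU ; 2-wide
t=7 i10/i11:xor.ALU;sub.ALU ; 2-wide
t=8 i12:xor.ALU ; tail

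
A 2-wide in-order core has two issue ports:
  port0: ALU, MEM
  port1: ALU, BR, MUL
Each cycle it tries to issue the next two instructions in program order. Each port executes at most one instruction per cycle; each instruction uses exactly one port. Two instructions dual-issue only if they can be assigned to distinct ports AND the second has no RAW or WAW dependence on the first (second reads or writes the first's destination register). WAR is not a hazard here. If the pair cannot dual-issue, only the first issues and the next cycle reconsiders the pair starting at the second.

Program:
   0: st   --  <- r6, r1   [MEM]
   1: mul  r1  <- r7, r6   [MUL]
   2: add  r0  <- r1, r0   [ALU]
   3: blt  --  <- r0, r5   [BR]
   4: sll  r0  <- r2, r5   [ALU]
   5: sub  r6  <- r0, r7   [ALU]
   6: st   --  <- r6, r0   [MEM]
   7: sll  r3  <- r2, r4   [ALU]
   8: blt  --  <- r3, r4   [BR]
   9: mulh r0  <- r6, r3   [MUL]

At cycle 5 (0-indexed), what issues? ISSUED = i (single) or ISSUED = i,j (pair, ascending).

  cy0 -> i0&i1 (st.MEM mul.MUL) pair
  cy1 -> i2 (add.ALU) RAW r0
  cy2 -> i3&i4 (blt.BR sll.ALU) pair
  cy3 -> i5 (sub.ALU) RAW r6
  cy4 -> i6&i7 (st.MEM sll.ALU) pair
  cy5 -> i8 (blt.BR) no-port BR/MUL
  cy6 -> i9 (mulh.MUL) tail

ISSUED = 8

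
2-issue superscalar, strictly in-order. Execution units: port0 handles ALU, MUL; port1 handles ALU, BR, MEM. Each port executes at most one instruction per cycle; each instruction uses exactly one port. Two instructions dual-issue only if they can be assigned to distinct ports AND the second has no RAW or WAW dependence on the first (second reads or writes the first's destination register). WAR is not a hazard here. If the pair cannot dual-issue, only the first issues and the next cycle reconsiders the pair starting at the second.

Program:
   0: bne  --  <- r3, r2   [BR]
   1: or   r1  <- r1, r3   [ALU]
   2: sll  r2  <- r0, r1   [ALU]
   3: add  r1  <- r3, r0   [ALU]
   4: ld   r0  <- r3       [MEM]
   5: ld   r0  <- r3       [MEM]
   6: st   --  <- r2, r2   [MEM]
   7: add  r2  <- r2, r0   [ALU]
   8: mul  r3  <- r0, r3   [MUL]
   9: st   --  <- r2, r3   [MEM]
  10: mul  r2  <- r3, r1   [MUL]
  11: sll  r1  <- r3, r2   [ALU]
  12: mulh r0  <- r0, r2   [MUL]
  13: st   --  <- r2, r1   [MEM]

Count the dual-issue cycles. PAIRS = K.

#0 head=0: bne or i0,i1 dual
#1 head=2: sll add i2,i3 dual
#2 head=4: ld i4 no-port MEM/MEM
#3 head=5: ld i5 no-port MEM/MEM
#4 head=6: st add i6,i7 dual
#5 head=8: mul i8 RAW r3
#6 head=9: st mul i9,i10 dual
#7 head=11: sll mulh i11,i12 dual
#8 head=13: st i13 tail

PAIRS = 5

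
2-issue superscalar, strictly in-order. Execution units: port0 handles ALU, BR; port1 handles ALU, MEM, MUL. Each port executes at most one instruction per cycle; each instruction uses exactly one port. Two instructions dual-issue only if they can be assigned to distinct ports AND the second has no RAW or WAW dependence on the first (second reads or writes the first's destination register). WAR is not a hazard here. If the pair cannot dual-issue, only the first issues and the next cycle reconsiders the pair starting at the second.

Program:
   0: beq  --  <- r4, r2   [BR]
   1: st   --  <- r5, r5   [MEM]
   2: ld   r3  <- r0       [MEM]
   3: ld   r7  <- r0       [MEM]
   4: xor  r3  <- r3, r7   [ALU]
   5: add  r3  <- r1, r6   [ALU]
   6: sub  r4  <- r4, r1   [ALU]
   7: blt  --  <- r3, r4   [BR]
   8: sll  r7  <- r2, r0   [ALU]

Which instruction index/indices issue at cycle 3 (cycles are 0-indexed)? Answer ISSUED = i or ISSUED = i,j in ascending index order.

ISSUED = 4

c0: i0,i1 beq;st  2-wide
c1: i2 ld  no-port MEM/MEM
c2: i3 ld  RAW r7
c3: i4 xor  WAW r3
c4: i5,i6 add;sub  2-wide
c5: i7,i8 blt;sll  2-wide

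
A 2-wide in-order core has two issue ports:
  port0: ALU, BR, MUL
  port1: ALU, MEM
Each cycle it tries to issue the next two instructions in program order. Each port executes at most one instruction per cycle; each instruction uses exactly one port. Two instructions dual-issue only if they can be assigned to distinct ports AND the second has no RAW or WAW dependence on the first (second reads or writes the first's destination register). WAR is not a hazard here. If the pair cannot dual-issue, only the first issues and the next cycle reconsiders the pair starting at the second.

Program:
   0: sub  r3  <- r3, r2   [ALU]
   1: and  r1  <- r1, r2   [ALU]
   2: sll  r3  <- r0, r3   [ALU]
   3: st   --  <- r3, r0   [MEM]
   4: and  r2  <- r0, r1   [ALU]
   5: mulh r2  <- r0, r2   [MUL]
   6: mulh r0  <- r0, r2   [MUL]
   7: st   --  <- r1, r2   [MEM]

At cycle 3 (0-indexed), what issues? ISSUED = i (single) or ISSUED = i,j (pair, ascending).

ISSUED = 5

t=0 i0/i1:sub.ALU/and.ALU ; pair
t=1 i2:sll.ALU ; RAW r3
t=2 i3/i4:st.MEM/and.ALU ; pair
t=3 i5:mulh.MUL ; no-port MUL/MUL
t=4 i6/i7:mulh.MUL/st.MEM ; pair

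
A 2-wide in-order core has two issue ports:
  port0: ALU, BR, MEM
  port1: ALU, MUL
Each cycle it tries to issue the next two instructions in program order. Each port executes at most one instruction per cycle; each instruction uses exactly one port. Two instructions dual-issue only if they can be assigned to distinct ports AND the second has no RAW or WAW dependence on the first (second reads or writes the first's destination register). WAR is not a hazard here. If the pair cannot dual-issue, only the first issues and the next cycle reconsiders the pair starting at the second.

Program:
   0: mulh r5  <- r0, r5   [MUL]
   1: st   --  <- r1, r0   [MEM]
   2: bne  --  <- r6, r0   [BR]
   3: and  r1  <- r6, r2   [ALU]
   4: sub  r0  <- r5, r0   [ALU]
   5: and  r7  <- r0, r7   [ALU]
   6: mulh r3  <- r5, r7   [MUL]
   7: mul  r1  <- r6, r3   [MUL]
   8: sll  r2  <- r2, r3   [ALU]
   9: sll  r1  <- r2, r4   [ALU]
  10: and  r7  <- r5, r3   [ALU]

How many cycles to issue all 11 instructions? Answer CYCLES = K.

[0] i0+i1  mulh.MUL;st.MEM  -- dual
[1] i2+i3  bne.BR;and.ALU  -- dual
[2] i4  sub.ALU  -- RAW r0
[3] i5  and.ALU  -- RAW r7
[4] i6  mulh.MUL  -- no-port MUL/MUL
[5] i7+i8  mul.MUL;sll.ALU  -- dual
[6] i9+i10  sll.ALU;and.ALU  -- dual

CYCLES = 7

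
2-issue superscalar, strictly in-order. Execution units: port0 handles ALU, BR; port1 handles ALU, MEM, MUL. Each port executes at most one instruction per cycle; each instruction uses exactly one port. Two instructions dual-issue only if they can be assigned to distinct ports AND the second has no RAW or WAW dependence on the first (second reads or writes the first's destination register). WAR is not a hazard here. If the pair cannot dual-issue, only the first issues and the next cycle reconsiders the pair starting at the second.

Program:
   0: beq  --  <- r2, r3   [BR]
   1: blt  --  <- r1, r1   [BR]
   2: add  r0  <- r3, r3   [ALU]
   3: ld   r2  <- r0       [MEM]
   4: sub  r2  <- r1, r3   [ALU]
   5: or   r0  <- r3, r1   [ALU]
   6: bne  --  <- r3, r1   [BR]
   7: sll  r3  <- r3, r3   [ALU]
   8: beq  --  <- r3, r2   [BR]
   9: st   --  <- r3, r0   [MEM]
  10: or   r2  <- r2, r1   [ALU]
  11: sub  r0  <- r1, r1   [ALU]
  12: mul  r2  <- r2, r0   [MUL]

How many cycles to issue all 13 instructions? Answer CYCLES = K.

  cy0 -> i0 (beq) no-port BR/BR
  cy1 -> i1/i2 (blt+add) 2-wide
  cy2 -> i3 (ld) WAW r2
  cy3 -> i4/i5 (sub+or) 2-wide
  cy4 -> i6/i7 (bne+sll) 2-wide
  cy5 -> i8/i9 (beq+st) 2-wide
  cy6 -> i10/i11 (or+sub) 2-wide
  cy7 -> i12 (mul) tail

CYCLES = 8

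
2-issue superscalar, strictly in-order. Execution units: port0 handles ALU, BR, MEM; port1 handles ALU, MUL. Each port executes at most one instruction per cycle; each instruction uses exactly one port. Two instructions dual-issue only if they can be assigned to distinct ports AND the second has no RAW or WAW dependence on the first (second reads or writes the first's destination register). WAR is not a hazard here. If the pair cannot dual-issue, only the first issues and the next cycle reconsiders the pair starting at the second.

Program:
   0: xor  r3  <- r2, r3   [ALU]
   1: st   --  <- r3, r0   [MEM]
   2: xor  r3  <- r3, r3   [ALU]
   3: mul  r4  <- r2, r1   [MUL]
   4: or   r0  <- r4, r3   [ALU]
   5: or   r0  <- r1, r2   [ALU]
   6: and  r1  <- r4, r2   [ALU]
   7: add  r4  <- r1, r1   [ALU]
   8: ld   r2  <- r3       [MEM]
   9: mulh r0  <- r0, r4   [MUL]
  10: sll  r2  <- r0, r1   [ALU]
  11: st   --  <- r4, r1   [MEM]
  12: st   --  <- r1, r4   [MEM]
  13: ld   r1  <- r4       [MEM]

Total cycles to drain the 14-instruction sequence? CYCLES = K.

CYCLES = 10

#0 head=0: xor i0 RAW r3
#1 head=1: st;xor i1,i2 2-wide
#2 head=3: mul i3 RAW r4
#3 head=4: or i4 WAW r0
#4 head=5: or;and i5,i6 2-wide
#5 head=7: add;ld i7,i8 2-wide
#6 head=9: mulh i9 RAW r0
#7 head=10: sll;st i10,i11 2-wide
#8 head=12: st i12 no-port MEM/MEM
#9 head=13: ld i13 tail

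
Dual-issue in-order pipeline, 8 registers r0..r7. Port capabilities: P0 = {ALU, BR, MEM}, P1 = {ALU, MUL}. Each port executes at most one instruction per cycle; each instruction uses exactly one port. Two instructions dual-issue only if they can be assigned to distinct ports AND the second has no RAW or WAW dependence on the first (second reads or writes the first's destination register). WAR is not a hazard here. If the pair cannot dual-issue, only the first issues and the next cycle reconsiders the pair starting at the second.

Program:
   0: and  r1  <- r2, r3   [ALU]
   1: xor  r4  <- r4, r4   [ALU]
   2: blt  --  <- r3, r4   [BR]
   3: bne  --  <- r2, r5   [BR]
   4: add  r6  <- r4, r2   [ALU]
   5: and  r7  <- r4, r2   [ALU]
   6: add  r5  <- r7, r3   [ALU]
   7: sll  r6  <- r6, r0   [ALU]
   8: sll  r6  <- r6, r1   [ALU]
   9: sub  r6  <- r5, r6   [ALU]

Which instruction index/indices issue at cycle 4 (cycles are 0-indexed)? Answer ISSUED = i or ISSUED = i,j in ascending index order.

ISSUED = 6,7

#0 head=0: and.ALU xor.ALU i0&i1 dual
#1 head=2: blt.BR i2 no-port BR/BR
#2 head=3: bne.BR add.ALU i3&i4 dual
#3 head=5: and.ALU i5 RAW r7
#4 head=6: add.ALU sll.ALU i6&i7 dual
#5 head=8: sll.ALU i8 RAW+WAW r6
#6 head=9: sub.ALU i9 tail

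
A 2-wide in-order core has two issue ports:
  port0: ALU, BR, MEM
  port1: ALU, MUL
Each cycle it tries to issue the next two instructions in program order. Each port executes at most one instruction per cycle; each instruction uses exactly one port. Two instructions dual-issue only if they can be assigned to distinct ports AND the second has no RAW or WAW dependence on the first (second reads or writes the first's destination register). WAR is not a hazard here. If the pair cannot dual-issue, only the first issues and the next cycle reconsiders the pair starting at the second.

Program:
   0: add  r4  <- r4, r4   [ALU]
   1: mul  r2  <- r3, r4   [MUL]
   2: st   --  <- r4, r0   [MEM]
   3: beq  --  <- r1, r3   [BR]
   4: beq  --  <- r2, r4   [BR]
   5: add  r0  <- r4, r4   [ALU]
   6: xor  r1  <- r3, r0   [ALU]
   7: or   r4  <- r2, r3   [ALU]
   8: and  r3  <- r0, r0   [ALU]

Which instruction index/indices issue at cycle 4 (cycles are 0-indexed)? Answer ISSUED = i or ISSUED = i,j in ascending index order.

[0] i0  add  -- RAW r4
[1] i1,i2  mul+st  -- 2-wide
[2] i3  beq  -- no-port BR/BR
[3] i4,i5  beq+add  -- 2-wide
[4] i6,i7  xor+or  -- 2-wide
[5] i8  and  -- tail

ISSUED = 6,7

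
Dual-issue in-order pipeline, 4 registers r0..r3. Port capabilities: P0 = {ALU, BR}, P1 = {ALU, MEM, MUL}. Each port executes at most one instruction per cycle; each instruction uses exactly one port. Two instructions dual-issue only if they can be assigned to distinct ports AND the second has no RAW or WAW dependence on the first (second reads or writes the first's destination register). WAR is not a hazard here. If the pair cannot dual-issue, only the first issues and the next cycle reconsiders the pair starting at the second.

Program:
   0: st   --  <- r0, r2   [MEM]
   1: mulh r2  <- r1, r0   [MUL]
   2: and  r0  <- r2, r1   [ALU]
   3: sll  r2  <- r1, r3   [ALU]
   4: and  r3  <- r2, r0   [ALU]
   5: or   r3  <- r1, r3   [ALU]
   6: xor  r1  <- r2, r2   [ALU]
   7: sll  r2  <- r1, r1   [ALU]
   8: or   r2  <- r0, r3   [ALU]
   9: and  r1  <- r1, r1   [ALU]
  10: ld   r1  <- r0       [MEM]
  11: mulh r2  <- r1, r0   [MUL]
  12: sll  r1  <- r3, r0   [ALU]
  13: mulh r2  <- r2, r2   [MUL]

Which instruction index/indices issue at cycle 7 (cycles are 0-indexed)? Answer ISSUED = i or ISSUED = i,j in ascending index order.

ISSUED = 10

c0: i0 st  no-port MEM/MUL
c1: i1 mulh  RAW r2
c2: i2/i3 and;sll  2-wide
c3: i4 and  RAW+WAW r3
c4: i5/i6 or;xor  2-wide
c5: i7 sll  WAW r2
c6: i8/i9 or;and  2-wide
c7: i10 ld  no-port MEM/MUL
c8: i11/i12 mulh;sll  2-wide
c9: i13 mulh  tail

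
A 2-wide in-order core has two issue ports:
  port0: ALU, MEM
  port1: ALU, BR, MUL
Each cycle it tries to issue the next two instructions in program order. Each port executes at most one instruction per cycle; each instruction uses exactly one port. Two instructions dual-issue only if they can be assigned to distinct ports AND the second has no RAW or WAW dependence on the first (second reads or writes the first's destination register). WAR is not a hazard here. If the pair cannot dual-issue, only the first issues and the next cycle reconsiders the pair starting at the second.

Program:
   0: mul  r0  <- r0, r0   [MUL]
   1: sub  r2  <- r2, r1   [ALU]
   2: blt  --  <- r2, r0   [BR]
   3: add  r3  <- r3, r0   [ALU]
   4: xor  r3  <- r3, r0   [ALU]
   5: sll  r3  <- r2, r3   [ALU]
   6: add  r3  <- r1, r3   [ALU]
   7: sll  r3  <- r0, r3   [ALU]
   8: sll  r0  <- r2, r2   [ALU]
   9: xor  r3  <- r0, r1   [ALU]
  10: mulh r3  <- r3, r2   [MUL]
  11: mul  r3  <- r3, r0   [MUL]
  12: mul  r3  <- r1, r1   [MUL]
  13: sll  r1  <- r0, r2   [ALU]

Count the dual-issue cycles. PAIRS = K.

PAIRS = 4

  cy0 -> i0,i1 (mul/sub) pair
  cy1 -> i2,i3 (blt/add) pair
  cy2 -> i4 (xor) RAW+WAW r3
  cy3 -> i5 (sll) RAW+WAW r3
  cy4 -> i6 (add) RAW+WAW r3
  cy5 -> i7,i8 (sll/sll) pair
  cy6 -> i9 (xor) RAW+WAW r3
  cy7 -> i10 (mulh) no-port MUL/MUL
  cy8 -> i11 (mul) no-port MUL/MUL
  cy9 -> i12,i13 (mul/sll) pair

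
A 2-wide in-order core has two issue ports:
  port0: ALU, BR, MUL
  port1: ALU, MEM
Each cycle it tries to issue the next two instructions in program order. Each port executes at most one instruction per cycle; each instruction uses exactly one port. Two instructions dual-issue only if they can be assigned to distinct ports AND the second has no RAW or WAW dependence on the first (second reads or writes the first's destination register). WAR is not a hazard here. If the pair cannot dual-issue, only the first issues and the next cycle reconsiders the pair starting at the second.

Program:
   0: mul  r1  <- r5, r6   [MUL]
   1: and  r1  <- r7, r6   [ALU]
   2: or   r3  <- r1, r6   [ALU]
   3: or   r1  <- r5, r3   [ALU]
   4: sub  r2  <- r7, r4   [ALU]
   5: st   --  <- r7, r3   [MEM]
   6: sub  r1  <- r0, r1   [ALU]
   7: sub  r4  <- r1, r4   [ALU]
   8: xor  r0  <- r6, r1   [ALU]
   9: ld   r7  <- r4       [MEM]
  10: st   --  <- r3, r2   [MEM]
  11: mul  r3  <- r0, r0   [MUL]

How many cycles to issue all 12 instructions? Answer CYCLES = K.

[0] i0  mul  -- WAW r1
[1] i1  and  -- RAW r1
[2] i2  or  -- RAW r3
[3] i3+i4  or+sub  -- 2-wide
[4] i5+i6  st+sub  -- 2-wide
[5] i7+i8  sub+xor  -- 2-wide
[6] i9  ld  -- no-port MEM/MEM
[7] i10+i11  st+mul  -- 2-wide

CYCLES = 8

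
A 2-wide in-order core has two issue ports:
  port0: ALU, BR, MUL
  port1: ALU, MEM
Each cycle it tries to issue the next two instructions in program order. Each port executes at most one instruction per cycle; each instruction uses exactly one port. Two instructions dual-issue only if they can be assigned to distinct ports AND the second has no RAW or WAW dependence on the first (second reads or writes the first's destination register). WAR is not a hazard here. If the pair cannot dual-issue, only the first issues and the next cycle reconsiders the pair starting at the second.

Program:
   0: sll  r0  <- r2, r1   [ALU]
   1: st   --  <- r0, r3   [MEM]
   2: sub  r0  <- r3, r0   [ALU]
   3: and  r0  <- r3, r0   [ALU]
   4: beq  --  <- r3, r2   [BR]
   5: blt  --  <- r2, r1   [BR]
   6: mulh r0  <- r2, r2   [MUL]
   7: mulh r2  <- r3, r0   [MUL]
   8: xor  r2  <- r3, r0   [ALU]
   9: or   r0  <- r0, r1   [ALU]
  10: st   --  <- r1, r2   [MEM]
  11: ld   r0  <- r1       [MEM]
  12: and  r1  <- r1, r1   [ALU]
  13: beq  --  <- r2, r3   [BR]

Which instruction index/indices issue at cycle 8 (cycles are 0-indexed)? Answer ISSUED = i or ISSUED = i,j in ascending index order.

#0 head=0: sll.ALU i0 RAW r0
#1 head=1: st.MEM;sub.ALU i1/i2 2-wide
#2 head=3: and.ALU;beq.BR i3/i4 2-wide
#3 head=5: blt.BR i5 no-port BR/MUL
#4 head=6: mulh.MUL i6 no-port MUL/MUL
#5 head=7: mulh.MUL i7 WAW r2
#6 head=8: xor.ALU;or.ALU i8/i9 2-wide
#7 head=10: st.MEM i10 no-port MEM/MEM
#8 head=11: ld.MEM;and.ALU i11/i12 2-wide
#9 head=13: beq.BR i13 tail

ISSUED = 11,12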